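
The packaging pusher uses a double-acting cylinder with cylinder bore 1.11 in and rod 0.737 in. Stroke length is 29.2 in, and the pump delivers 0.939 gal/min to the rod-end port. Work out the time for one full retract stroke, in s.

Rod-side annular area A_ann = π/4 × (1.11² − 0.737²) = 0.5411 in^2
Swept volume V = A × L; t = V / Q = A·L / Q

t ≈ 4.37 s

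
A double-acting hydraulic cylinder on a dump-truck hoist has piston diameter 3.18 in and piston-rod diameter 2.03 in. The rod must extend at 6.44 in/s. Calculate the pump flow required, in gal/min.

Cap-side area A_cap = π/4 × (3.18 in)² = 7.942 in^2
Q = A × v

Q ≈ 13.3 gal/min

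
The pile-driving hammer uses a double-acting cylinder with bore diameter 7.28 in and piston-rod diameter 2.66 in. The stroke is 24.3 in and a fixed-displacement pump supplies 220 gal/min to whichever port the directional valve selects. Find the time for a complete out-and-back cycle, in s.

Cap-side area A_cap = π/4 × (7.28 in)² = 41.62 in^2
Rod-side annular area A_ann = π/4 × (7.28² − 2.66²) = 36.07 in^2
t_ext = A_cap·L/Q = 1.194 s
t_ret = A_ann·L/Q = 1.035 s
t_cycle = t_ext + t_ret

t ≈ 2.23 s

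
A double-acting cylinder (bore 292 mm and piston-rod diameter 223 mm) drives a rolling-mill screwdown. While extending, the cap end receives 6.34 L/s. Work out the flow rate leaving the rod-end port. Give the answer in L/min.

Q_out ≈ 159 L/min

Cap-side area A_cap = π/4 × (292 mm)² = 66970 mm^2
Rod-side annular area A_ann = π/4 × (292² − 223²) = 27910 mm^2
Piston speed v = Q_in/A_cap; rod-end outflow Q_out = v × A_ann = Q_in × A_ann/A_cap.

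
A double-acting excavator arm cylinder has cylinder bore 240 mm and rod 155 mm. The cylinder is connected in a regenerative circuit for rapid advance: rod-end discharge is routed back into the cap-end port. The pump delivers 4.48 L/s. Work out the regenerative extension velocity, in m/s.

In regeneration the rod-end outflow joins the pump flow into the cap end, so the net volume the pump must supply per unit advance equals the rod cross-section area.
Rod cross-section A_rod = π/4 × (155 mm)² = 18870 mm^2
v = Q_pump / A_rod

v ≈ 0.237 m/s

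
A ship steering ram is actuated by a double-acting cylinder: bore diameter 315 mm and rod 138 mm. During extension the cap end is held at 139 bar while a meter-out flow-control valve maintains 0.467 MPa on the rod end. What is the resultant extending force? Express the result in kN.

F ≈ 1050 kN

Cap-side area A_cap = π/4 × (315 mm)² = 77930 mm^2
Rod-side annular area A_ann = π/4 × (315² − 138²) = 62970 mm^2
Net thrust = P_cap·A_cap − P_rod·A_ann = 1083 kN − 29.41 kN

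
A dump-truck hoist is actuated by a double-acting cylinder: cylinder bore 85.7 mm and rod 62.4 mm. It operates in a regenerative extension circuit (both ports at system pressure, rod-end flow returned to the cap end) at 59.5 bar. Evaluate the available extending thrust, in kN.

With equal pressure on both faces, forces on the annular region cancel; the net push is pressure × rod cross-section.
Rod cross-section A_rod = π/4 × (62.4 mm)² = 3058 mm^2
F = P × A_rod

F ≈ 18.2 kN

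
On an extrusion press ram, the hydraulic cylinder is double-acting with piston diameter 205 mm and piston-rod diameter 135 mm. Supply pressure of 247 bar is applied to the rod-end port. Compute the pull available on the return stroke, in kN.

F ≈ 462 kN

Rod-side annular area A_ann = π/4 × (205² − 135²) = 18690 mm^2
On retraction the pressure acts on the annular area (bore minus rod).
F = P × A_ann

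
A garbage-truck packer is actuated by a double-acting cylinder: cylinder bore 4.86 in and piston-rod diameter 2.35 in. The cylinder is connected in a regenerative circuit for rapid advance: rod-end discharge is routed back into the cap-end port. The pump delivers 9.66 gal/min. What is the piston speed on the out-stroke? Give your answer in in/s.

v ≈ 8.57 in/s

In regeneration the rod-end outflow joins the pump flow into the cap end, so the net volume the pump must supply per unit advance equals the rod cross-section area.
Rod cross-section A_rod = π/4 × (2.35 in)² = 4.337 in^2
v = Q_pump / A_rod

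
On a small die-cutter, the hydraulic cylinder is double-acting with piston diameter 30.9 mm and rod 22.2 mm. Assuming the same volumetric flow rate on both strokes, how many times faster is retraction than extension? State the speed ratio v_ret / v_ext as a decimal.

Cap-side area A_cap = π/4 × (30.9 mm)² = 749.9 mm^2
Rod-side annular area A_ann = π/4 × (30.9² − 22.2²) = 362.8 mm^2
For equal Q, v ∝ 1/A, so v_ret/v_ext = A_cap/A_ann.

v_ret/v_ext ≈ 2.07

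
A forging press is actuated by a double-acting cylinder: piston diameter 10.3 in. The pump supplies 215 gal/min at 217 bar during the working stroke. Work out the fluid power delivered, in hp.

Hydraulic power = P × Q

W ≈ 395 hp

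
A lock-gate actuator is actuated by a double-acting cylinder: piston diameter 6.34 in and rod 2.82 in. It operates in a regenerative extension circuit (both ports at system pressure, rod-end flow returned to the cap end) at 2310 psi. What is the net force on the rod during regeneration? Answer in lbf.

F ≈ 14400 lbf

With equal pressure on both faces, forces on the annular region cancel; the net push is pressure × rod cross-section.
Rod cross-section A_rod = π/4 × (2.82 in)² = 6.246 in^2
F = P × A_rod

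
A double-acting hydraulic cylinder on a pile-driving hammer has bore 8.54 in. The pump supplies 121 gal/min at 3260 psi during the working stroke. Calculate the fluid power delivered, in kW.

W ≈ 172 kW

Hydraulic power = P × Q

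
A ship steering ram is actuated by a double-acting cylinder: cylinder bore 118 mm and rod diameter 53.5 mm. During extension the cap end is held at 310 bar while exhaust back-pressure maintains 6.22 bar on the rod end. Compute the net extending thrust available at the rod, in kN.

Cap-side area A_cap = π/4 × (118 mm)² = 10940 mm^2
Rod-side annular area A_ann = π/4 × (118² − 53.5²) = 8688 mm^2
Net thrust = P_cap·A_cap − P_rod·A_ann = 339.0 kN − 5.404 kN

F ≈ 334 kN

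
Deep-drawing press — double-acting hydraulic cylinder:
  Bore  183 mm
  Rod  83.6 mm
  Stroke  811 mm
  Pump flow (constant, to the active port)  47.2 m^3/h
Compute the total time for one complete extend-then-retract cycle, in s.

t ≈ 2.91 s

Cap-side area A_cap = π/4 × (183 mm)² = 26300 mm^2
Rod-side annular area A_ann = π/4 × (183² − 83.6²) = 20810 mm^2
t_ext = A_cap·L/Q = 1.627 s
t_ret = A_ann·L/Q = 1.287 s
t_cycle = t_ext + t_ret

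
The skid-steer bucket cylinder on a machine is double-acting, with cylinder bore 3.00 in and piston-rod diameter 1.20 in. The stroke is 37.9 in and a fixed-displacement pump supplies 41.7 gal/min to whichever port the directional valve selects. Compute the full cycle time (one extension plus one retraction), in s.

Cap-side area A_cap = π/4 × (3.00 in)² = 7.069 in^2
Rod-side annular area A_ann = π/4 × (3.00² − 1.20²) = 5.938 in^2
t_ext = A_cap·L/Q = 1.669 s
t_ret = A_ann·L/Q = 1.402 s
t_cycle = t_ext + t_ret

t ≈ 3.07 s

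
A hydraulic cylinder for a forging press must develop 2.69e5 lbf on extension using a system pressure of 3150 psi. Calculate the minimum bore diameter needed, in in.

D ≈ 10.4 in

Extension force acts on the full piston face: F = P × (π/4)D².
D = √(4F / (πP)) = √(4 × 2.69e5 lbf / (π × 3150 psi))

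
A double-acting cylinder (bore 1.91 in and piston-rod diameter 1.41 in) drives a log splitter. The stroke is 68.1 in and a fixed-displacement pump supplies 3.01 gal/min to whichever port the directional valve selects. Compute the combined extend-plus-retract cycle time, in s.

t ≈ 24.5 s

Cap-side area A_cap = π/4 × (1.91 in)² = 2.865 in^2
Rod-side annular area A_ann = π/4 × (1.91² − 1.41²) = 1.304 in^2
t_ext = A_cap·L/Q = 16.84 s
t_ret = A_ann·L/Q = 7.662 s
t_cycle = t_ext + t_ret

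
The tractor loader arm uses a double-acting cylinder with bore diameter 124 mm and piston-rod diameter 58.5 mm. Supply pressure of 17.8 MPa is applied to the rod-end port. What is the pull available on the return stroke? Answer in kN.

F ≈ 167 kN

Rod-side annular area A_ann = π/4 × (124² − 58.5²) = 9388 mm^2
On retraction the pressure acts on the annular area (bore minus rod).
F = P × A_ann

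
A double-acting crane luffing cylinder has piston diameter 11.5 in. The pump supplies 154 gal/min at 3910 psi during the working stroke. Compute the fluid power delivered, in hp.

Hydraulic power = P × Q

W ≈ 351 hp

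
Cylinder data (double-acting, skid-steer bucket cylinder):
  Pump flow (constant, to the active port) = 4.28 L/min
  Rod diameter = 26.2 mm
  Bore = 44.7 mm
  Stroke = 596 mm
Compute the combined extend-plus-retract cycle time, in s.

Cap-side area A_cap = π/4 × (44.7 mm)² = 1569 mm^2
Rod-side annular area A_ann = π/4 × (44.7² − 26.2²) = 1030 mm^2
t_ext = A_cap·L/Q = 13.11 s
t_ret = A_ann·L/Q = 8.607 s
t_cycle = t_ext + t_ret

t ≈ 21.7 s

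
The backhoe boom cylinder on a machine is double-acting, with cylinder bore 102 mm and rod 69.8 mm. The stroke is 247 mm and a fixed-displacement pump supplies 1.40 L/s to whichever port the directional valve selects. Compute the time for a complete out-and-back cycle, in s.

Cap-side area A_cap = π/4 × (102 mm)² = 8171 mm^2
Rod-side annular area A_ann = π/4 × (102² − 69.8²) = 4345 mm^2
t_ext = A_cap·L/Q = 1.442 s
t_ret = A_ann·L/Q = 0.7665 s
t_cycle = t_ext + t_ret

t ≈ 2.21 s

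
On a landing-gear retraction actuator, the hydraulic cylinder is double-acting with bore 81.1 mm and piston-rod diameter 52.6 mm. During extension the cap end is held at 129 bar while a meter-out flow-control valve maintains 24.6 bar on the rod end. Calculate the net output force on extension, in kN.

Cap-side area A_cap = π/4 × (81.1 mm)² = 5166 mm^2
Rod-side annular area A_ann = π/4 × (81.1² − 52.6²) = 2993 mm^2
Net thrust = P_cap·A_cap − P_rod·A_ann = 66.64 kN − 7.362 kN

F ≈ 59.3 kN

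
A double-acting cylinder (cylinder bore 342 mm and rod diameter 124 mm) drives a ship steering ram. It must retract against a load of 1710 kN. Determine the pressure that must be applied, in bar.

P ≈ 214 bar

Rod-side annular area A_ann = π/4 × (342² − 124²) = 79790 mm^2
Retraction: pressure acts on the annular area.
P = F / A = 1710 kN / A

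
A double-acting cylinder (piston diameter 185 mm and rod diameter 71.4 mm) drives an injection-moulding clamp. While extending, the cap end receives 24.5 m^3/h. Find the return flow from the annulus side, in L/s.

Cap-side area A_cap = π/4 × (185 mm)² = 26880 mm^2
Rod-side annular area A_ann = π/4 × (185² − 71.4²) = 22880 mm^2
Piston speed v = Q_in/A_cap; rod-end outflow Q_out = v × A_ann = Q_in × A_ann/A_cap.

Q_out ≈ 5.79 L/s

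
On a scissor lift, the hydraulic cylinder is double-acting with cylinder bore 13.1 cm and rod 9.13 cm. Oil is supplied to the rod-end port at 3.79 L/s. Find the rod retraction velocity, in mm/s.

Rod-side annular area A_ann = π/4 × (13.1² − 9.13²) = 69.31 cm^2
Flow into the rod-end port fills the annular volume.
v = Q / A

v ≈ 547 mm/s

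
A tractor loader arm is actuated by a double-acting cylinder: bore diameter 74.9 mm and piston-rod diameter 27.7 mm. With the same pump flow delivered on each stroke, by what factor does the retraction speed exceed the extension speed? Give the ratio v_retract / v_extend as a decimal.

Cap-side area A_cap = π/4 × (74.9 mm)² = 4406 mm^2
Rod-side annular area A_ann = π/4 × (74.9² − 27.7²) = 3803 mm^2
For equal Q, v ∝ 1/A, so v_ret/v_ext = A_cap/A_ann.

v_ret/v_ext ≈ 1.16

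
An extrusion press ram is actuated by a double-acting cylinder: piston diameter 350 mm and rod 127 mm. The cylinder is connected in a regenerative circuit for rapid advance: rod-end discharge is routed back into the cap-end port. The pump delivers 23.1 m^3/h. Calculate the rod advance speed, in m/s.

In regeneration the rod-end outflow joins the pump flow into the cap end, so the net volume the pump must supply per unit advance equals the rod cross-section area.
Rod cross-section A_rod = π/4 × (127 mm)² = 12670 mm^2
v = Q_pump / A_rod

v ≈ 0.507 m/s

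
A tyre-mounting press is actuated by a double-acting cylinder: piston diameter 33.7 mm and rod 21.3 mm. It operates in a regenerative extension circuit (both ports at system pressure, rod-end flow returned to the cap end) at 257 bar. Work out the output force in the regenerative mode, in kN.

F ≈ 9.16 kN

With equal pressure on both faces, forces on the annular region cancel; the net push is pressure × rod cross-section.
Rod cross-section A_rod = π/4 × (21.3 mm)² = 356.3 mm^2
F = P × A_rod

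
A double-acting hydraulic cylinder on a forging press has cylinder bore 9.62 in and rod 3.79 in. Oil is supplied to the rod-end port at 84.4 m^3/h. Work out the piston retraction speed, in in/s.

v ≈ 23.3 in/s

Rod-side annular area A_ann = π/4 × (9.62² − 3.79²) = 61.40 in^2
Flow into the rod-end port fills the annular volume.
v = Q / A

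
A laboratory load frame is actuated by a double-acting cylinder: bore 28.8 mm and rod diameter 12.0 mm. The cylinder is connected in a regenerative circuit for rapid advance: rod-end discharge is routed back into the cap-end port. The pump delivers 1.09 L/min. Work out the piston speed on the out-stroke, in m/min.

In regeneration the rod-end outflow joins the pump flow into the cap end, so the net volume the pump must supply per unit advance equals the rod cross-section area.
Rod cross-section A_rod = π/4 × (12.0 mm)² = 113.1 mm^2
v = Q_pump / A_rod

v ≈ 9.64 m/min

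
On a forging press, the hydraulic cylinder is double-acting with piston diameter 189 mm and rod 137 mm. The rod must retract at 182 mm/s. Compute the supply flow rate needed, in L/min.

Q ≈ 145 L/min

Rod-side annular area A_ann = π/4 × (189² − 137²) = 13310 mm^2
Q = A × v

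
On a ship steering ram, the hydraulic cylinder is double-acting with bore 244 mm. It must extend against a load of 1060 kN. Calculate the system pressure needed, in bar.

P ≈ 227 bar

Cap-side area A_cap = π/4 × (244 mm)² = 46760 mm^2
P = F / A = 1060 kN / A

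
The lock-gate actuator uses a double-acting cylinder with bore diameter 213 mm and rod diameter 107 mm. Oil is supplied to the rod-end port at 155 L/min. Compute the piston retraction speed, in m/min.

Rod-side annular area A_ann = π/4 × (213² − 107²) = 26640 mm^2
Flow into the rod-end port fills the annular volume.
v = Q / A

v ≈ 5.82 m/min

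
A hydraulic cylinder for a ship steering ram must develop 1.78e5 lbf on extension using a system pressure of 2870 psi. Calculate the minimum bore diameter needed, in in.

Extension force acts on the full piston face: F = P × (π/4)D².
D = √(4F / (πP)) = √(4 × 1.78e5 lbf / (π × 2870 psi))

D ≈ 8.89 in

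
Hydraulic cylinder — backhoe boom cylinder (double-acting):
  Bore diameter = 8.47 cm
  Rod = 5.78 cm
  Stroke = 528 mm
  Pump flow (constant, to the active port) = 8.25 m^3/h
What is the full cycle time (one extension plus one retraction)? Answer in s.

t ≈ 1.99 s

Cap-side area A_cap = π/4 × (8.47 cm)² = 56.35 cm^2
Rod-side annular area A_ann = π/4 × (8.47² − 5.78²) = 30.11 cm^2
t_ext = A_cap·L/Q = 1.298 s
t_ret = A_ann·L/Q = 0.6936 s
t_cycle = t_ext + t_ret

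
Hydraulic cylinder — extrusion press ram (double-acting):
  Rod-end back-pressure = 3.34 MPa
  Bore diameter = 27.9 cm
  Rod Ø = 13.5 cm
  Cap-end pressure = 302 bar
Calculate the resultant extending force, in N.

Cap-side area A_cap = π/4 × (27.9 cm)² = 611.4 cm^2
Rod-side annular area A_ann = π/4 × (27.9² − 13.5²) = 468.2 cm^2
Net thrust = P_cap·A_cap − P_rod·A_ann = 1.846e6 N − 1.564e5 N

F ≈ 1.69e6 N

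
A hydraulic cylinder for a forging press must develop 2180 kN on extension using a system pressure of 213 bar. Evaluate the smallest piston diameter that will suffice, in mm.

Extension force acts on the full piston face: F = P × (π/4)D².
D = √(4F / (πP)) = √(4 × 2180 kN / (π × 213 bar))

D ≈ 361 mm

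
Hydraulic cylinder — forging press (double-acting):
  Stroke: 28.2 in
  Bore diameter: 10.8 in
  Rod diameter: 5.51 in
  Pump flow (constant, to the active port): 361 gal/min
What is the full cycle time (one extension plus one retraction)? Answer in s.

t ≈ 3.23 s

Cap-side area A_cap = π/4 × (10.8 in)² = 91.61 in^2
Rod-side annular area A_ann = π/4 × (10.8² − 5.51²) = 67.76 in^2
t_ext = A_cap·L/Q = 1.859 s
t_ret = A_ann·L/Q = 1.375 s
t_cycle = t_ext + t_ret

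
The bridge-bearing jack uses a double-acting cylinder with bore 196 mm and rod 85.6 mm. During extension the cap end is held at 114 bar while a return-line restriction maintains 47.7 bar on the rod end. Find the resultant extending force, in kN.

F ≈ 227 kN

Cap-side area A_cap = π/4 × (196 mm)² = 30170 mm^2
Rod-side annular area A_ann = π/4 × (196² − 85.6²) = 24420 mm^2
Net thrust = P_cap·A_cap − P_rod·A_ann = 344.0 kN − 116.5 kN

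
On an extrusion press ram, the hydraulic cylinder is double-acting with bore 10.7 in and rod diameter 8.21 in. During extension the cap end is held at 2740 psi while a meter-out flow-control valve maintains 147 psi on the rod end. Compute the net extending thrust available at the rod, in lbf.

Cap-side area A_cap = π/4 × (10.7 in)² = 89.92 in^2
Rod-side annular area A_ann = π/4 × (10.7² − 8.21²) = 36.98 in^2
Net thrust = P_cap·A_cap − P_rod·A_ann = 2.464e5 lbf − 5436 lbf

F ≈ 2.41e5 lbf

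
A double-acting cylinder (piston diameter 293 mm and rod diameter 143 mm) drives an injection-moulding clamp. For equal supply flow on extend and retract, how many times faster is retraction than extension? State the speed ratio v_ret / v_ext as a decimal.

v_ret/v_ext ≈ 1.31

Cap-side area A_cap = π/4 × (293 mm)² = 67430 mm^2
Rod-side annular area A_ann = π/4 × (293² − 143²) = 51370 mm^2
For equal Q, v ∝ 1/A, so v_ret/v_ext = A_cap/A_ann.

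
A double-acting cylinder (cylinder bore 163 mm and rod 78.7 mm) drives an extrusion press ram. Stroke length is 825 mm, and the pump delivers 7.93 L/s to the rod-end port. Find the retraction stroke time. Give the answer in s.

Rod-side annular area A_ann = π/4 × (163² − 78.7²) = 16000 mm^2
Swept volume V = A × L; t = V / Q = A·L / Q

t ≈ 1.66 s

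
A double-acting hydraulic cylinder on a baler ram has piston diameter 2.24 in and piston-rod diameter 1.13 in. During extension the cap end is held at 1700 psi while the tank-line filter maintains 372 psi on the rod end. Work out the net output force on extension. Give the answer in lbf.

F ≈ 5610 lbf

Cap-side area A_cap = π/4 × (2.24 in)² = 3.941 in^2
Rod-side annular area A_ann = π/4 × (2.24² − 1.13²) = 2.938 in^2
Net thrust = P_cap·A_cap − P_rod·A_ann = 6699 lbf − 1093 lbf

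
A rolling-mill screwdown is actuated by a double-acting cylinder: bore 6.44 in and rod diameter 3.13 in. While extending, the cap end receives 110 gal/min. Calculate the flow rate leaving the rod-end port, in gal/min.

Cap-side area A_cap = π/4 × (6.44 in)² = 32.57 in^2
Rod-side annular area A_ann = π/4 × (6.44² − 3.13²) = 24.88 in^2
Piston speed v = Q_in/A_cap; rod-end outflow Q_out = v × A_ann = Q_in × A_ann/A_cap.

Q_out ≈ 84.0 gal/min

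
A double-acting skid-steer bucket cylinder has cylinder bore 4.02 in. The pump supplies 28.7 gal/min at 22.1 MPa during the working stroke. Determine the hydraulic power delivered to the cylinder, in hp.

Hydraulic power = P × Q

W ≈ 53.7 hp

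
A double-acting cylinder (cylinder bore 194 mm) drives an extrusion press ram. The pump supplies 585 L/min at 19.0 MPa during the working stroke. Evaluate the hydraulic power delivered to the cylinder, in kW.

W ≈ 185 kW

Hydraulic power = P × Q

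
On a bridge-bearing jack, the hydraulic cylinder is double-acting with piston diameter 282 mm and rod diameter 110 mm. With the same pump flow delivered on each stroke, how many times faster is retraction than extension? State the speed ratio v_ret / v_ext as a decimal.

Cap-side area A_cap = π/4 × (282 mm)² = 62460 mm^2
Rod-side annular area A_ann = π/4 × (282² − 110²) = 52950 mm^2
For equal Q, v ∝ 1/A, so v_ret/v_ext = A_cap/A_ann.

v_ret/v_ext ≈ 1.18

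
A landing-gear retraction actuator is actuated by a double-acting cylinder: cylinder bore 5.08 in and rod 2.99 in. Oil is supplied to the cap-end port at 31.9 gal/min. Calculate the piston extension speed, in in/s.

Cap-side area A_cap = π/4 × (5.08 in)² = 20.27 in^2
v = Q / A

v ≈ 6.06 in/s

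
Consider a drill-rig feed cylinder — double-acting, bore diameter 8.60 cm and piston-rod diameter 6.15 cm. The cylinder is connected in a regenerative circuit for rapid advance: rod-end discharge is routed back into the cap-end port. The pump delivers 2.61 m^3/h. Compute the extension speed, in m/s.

In regeneration the rod-end outflow joins the pump flow into the cap end, so the net volume the pump must supply per unit advance equals the rod cross-section area.
Rod cross-section A_rod = π/4 × (6.15 cm)² = 29.71 cm^2
v = Q_pump / A_rod

v ≈ 0.244 m/s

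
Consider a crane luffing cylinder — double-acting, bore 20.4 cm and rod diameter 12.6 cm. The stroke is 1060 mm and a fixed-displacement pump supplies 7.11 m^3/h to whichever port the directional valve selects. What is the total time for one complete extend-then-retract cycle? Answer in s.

Cap-side area A_cap = π/4 × (20.4 cm)² = 326.9 cm^2
Rod-side annular area A_ann = π/4 × (20.4² − 12.6²) = 202.2 cm^2
t_ext = A_cap·L/Q = 17.54 s
t_ret = A_ann·L/Q = 10.85 s
t_cycle = t_ext + t_ret

t ≈ 28.4 s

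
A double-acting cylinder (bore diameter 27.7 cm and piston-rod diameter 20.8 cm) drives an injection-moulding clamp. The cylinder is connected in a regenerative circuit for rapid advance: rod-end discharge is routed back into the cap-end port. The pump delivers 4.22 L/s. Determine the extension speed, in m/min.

v ≈ 7.45 m/min

In regeneration the rod-end outflow joins the pump flow into the cap end, so the net volume the pump must supply per unit advance equals the rod cross-section area.
Rod cross-section A_rod = π/4 × (20.8 cm)² = 339.8 cm^2
v = Q_pump / A_rod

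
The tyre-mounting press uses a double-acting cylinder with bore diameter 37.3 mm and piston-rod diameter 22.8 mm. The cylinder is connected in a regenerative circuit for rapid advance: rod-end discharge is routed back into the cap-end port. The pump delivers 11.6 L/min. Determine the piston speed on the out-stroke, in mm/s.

In regeneration the rod-end outflow joins the pump flow into the cap end, so the net volume the pump must supply per unit advance equals the rod cross-section area.
Rod cross-section A_rod = π/4 × (22.8 mm)² = 408.3 mm^2
v = Q_pump / A_rod

v ≈ 474 mm/s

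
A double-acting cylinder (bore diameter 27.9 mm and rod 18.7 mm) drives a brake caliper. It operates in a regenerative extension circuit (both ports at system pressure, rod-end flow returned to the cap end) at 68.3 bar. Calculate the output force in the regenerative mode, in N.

With equal pressure on both faces, forces on the annular region cancel; the net push is pressure × rod cross-section.
Rod cross-section A_rod = π/4 × (18.7 mm)² = 274.6 mm^2
F = P × A_rod

F ≈ 1880 N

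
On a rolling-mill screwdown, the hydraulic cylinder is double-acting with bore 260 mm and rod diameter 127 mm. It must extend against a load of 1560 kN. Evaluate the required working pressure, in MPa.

Cap-side area A_cap = π/4 × (260 mm)² = 53090 mm^2
P = F / A = 1560 kN / A

P ≈ 29.4 MPa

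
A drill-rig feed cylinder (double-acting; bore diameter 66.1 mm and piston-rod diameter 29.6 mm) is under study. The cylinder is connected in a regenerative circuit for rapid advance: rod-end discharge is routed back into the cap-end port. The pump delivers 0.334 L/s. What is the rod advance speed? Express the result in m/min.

In regeneration the rod-end outflow joins the pump flow into the cap end, so the net volume the pump must supply per unit advance equals the rod cross-section area.
Rod cross-section A_rod = π/4 × (29.6 mm)² = 688.1 mm^2
v = Q_pump / A_rod

v ≈ 29.1 m/min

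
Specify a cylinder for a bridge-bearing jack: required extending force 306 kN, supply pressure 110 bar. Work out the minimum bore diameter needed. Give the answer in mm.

D ≈ 188 mm

Extension force acts on the full piston face: F = P × (π/4)D².
D = √(4F / (πP)) = √(4 × 306 kN / (π × 110 bar))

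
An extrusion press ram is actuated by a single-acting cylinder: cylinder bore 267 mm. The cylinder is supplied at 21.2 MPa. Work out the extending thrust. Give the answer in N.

Cap-side area A_cap = π/4 × (267 mm)² = 55990 mm^2
F = P × A_cap = 21.2 MPa × A_cap

F ≈ 1.19e6 N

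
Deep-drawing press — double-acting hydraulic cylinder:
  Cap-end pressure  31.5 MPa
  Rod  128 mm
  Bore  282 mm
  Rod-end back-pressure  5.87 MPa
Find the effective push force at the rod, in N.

F ≈ 1.68e6 N

Cap-side area A_cap = π/4 × (282 mm)² = 62460 mm^2
Rod-side annular area A_ann = π/4 × (282² − 128²) = 49590 mm^2
Net thrust = P_cap·A_cap − P_rod·A_ann = 1.967e6 N − 2.911e5 N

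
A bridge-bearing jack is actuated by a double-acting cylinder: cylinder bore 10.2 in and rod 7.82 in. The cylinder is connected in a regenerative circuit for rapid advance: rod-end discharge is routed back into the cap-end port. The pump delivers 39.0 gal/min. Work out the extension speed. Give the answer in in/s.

In regeneration the rod-end outflow joins the pump flow into the cap end, so the net volume the pump must supply per unit advance equals the rod cross-section area.
Rod cross-section A_rod = π/4 × (7.82 in)² = 48.03 in^2
v = Q_pump / A_rod

v ≈ 3.13 in/s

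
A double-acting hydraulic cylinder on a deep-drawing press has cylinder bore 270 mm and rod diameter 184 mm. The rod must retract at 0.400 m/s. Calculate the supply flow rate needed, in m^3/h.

Rod-side annular area A_ann = π/4 × (270² − 184²) = 30670 mm^2
Q = A × v

Q ≈ 44.2 m^3/h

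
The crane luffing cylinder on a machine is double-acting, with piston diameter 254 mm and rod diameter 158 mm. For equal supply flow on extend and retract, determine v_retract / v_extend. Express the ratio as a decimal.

Cap-side area A_cap = π/4 × (254 mm)² = 50670 mm^2
Rod-side annular area A_ann = π/4 × (254² − 158²) = 31060 mm^2
For equal Q, v ∝ 1/A, so v_ret/v_ext = A_cap/A_ann.

v_ret/v_ext ≈ 1.63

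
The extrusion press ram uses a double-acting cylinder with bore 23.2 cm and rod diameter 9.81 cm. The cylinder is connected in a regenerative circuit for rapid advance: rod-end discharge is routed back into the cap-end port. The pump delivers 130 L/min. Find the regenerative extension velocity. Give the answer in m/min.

v ≈ 17.2 m/min

In regeneration the rod-end outflow joins the pump flow into the cap end, so the net volume the pump must supply per unit advance equals the rod cross-section area.
Rod cross-section A_rod = π/4 × (9.81 cm)² = 75.58 cm^2
v = Q_pump / A_rod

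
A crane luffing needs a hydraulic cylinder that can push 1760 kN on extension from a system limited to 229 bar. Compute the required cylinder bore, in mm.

Extension force acts on the full piston face: F = P × (π/4)D².
D = √(4F / (πP)) = √(4 × 1760 kN / (π × 229 bar))

D ≈ 313 mm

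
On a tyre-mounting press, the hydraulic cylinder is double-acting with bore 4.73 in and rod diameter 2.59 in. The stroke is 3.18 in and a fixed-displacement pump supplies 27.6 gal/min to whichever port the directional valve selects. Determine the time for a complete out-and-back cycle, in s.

t ≈ 0.894 s

Cap-side area A_cap = π/4 × (4.73 in)² = 17.57 in^2
Rod-side annular area A_ann = π/4 × (4.73² − 2.59²) = 12.30 in^2
t_ext = A_cap·L/Q = 0.5259 s
t_ret = A_ann·L/Q = 0.3682 s
t_cycle = t_ext + t_ret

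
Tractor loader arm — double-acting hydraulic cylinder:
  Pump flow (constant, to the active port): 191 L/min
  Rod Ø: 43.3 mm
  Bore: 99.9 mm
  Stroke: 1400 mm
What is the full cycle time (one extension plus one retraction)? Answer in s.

Cap-side area A_cap = π/4 × (99.9 mm)² = 7838 mm^2
Rod-side annular area A_ann = π/4 × (99.9² − 43.3²) = 6366 mm^2
t_ext = A_cap·L/Q = 3.447 s
t_ret = A_ann·L/Q = 2.800 s
t_cycle = t_ext + t_ret

t ≈ 6.25 s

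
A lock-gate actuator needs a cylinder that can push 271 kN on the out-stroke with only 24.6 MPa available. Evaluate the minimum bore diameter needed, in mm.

D ≈ 118 mm

Extension force acts on the full piston face: F = P × (π/4)D².
D = √(4F / (πP)) = √(4 × 271 kN / (π × 24.6 MPa))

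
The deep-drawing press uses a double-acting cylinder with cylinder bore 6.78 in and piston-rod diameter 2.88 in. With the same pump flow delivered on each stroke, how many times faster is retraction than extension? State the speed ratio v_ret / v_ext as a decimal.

v_ret/v_ext ≈ 1.22

Cap-side area A_cap = π/4 × (6.78 in)² = 36.10 in^2
Rod-side annular area A_ann = π/4 × (6.78² − 2.88²) = 29.59 in^2
For equal Q, v ∝ 1/A, so v_ret/v_ext = A_cap/A_ann.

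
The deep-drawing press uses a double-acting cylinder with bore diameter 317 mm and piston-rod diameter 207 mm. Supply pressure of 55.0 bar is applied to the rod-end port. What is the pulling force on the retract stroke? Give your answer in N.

F ≈ 2.49e5 N

Rod-side annular area A_ann = π/4 × (317² − 207²) = 45270 mm^2
On retraction the pressure acts on the annular area (bore minus rod).
F = P × A_ann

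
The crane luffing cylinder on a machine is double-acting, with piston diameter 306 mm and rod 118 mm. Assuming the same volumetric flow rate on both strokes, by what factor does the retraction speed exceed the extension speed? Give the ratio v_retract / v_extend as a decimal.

Cap-side area A_cap = π/4 × (306 mm)² = 73540 mm^2
Rod-side annular area A_ann = π/4 × (306² − 118²) = 62610 mm^2
For equal Q, v ∝ 1/A, so v_ret/v_ext = A_cap/A_ann.

v_ret/v_ext ≈ 1.17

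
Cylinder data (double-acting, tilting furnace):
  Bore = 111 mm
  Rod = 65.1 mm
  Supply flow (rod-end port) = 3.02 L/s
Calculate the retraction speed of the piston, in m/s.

v ≈ 0.476 m/s

Rod-side annular area A_ann = π/4 × (111² − 65.1²) = 6348 mm^2
Flow into the rod-end port fills the annular volume.
v = Q / A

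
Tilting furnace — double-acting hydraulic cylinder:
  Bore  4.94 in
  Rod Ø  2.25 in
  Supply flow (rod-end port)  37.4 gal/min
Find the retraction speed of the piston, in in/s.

v ≈ 9.48 in/s

Rod-side annular area A_ann = π/4 × (4.94² − 2.25²) = 15.19 in^2
Flow into the rod-end port fills the annular volume.
v = Q / A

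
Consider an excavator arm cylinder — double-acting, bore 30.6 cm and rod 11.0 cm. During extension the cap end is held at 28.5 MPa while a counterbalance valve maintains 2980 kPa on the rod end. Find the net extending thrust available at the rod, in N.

F ≈ 1.91e6 N

Cap-side area A_cap = π/4 × (30.6 cm)² = 735.4 cm^2
Rod-side annular area A_ann = π/4 × (30.6² − 11.0²) = 640.4 cm^2
Net thrust = P_cap·A_cap − P_rod·A_ann = 2.096e6 N − 1.908e5 N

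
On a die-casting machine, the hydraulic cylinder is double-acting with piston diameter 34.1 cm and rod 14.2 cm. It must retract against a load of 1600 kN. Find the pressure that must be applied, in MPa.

P ≈ 21.2 MPa

Rod-side annular area A_ann = π/4 × (34.1² − 14.2²) = 754.9 cm^2
Retraction: pressure acts on the annular area.
P = F / A = 1600 kN / A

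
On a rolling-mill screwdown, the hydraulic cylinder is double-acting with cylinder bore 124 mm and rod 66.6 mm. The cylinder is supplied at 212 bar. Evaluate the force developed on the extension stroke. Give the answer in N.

F ≈ 2.56e5 N

Cap-side area A_cap = π/4 × (124 mm)² = 12080 mm^2
F = P × A_cap = 212 bar × A_cap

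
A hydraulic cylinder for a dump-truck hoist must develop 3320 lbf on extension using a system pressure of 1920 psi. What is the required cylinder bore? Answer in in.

Extension force acts on the full piston face: F = P × (π/4)D².
D = √(4F / (πP)) = √(4 × 3320 lbf / (π × 1920 psi))

D ≈ 1.48 in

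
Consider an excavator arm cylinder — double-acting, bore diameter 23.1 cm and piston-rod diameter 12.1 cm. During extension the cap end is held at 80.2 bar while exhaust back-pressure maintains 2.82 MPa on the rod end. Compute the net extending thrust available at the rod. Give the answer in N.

Cap-side area A_cap = π/4 × (23.1 cm)² = 419.1 cm^2
Rod-side annular area A_ann = π/4 × (23.1² − 12.1²) = 304.1 cm^2
Net thrust = P_cap·A_cap − P_rod·A_ann = 3.361e5 N − 85760 N

F ≈ 2.50e5 N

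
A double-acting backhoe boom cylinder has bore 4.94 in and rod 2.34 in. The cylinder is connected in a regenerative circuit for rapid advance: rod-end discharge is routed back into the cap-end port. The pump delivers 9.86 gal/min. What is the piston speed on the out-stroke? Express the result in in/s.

v ≈ 8.83 in/s

In regeneration the rod-end outflow joins the pump flow into the cap end, so the net volume the pump must supply per unit advance equals the rod cross-section area.
Rod cross-section A_rod = π/4 × (2.34 in)² = 4.301 in^2
v = Q_pump / A_rod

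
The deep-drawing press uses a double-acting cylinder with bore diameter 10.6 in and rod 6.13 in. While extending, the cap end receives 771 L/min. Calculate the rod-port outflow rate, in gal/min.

Cap-side area A_cap = π/4 × (10.6 in)² = 88.25 in^2
Rod-side annular area A_ann = π/4 × (10.6² − 6.13²) = 58.73 in^2
Piston speed v = Q_in/A_cap; rod-end outflow Q_out = v × A_ann = Q_in × A_ann/A_cap.

Q_out ≈ 136 gal/min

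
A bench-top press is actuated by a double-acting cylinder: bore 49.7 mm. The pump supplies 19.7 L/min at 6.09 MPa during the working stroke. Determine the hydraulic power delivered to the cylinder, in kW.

Hydraulic power = P × Q

W ≈ 2.00 kW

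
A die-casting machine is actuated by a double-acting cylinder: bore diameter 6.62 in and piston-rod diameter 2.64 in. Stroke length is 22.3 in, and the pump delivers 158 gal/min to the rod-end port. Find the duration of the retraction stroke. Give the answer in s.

t ≈ 1.06 s

Rod-side annular area A_ann = π/4 × (6.62² − 2.64²) = 28.95 in^2
Swept volume V = A × L; t = V / Q = A·L / Q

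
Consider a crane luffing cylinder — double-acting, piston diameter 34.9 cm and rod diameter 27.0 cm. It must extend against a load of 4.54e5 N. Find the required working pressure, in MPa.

Cap-side area A_cap = π/4 × (34.9 cm)² = 956.6 cm^2
P = F / A = 4.54e5 N / A

P ≈ 4.75 MPa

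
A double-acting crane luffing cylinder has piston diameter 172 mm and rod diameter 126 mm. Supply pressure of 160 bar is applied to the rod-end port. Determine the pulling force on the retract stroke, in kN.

F ≈ 172 kN

Rod-side annular area A_ann = π/4 × (172² − 126²) = 10770 mm^2
On retraction the pressure acts on the annular area (bore minus rod).
F = P × A_ann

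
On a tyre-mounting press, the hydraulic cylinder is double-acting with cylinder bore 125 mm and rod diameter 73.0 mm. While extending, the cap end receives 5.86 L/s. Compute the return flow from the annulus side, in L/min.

Cap-side area A_cap = π/4 × (125 mm)² = 12270 mm^2
Rod-side annular area A_ann = π/4 × (125² − 73.0²) = 8086 mm^2
Piston speed v = Q_in/A_cap; rod-end outflow Q_out = v × A_ann = Q_in × A_ann/A_cap.

Q_out ≈ 232 L/min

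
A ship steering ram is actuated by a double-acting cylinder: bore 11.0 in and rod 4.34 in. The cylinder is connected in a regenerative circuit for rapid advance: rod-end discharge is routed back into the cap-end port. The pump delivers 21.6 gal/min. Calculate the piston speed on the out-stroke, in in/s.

v ≈ 5.62 in/s

In regeneration the rod-end outflow joins the pump flow into the cap end, so the net volume the pump must supply per unit advance equals the rod cross-section area.
Rod cross-section A_rod = π/4 × (4.34 in)² = 14.79 in^2
v = Q_pump / A_rod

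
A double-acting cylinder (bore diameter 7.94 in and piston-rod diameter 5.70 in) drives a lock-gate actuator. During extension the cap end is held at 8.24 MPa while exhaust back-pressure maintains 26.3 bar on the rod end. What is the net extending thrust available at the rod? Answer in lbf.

Cap-side area A_cap = π/4 × (7.94 in)² = 49.51 in^2
Rod-side annular area A_ann = π/4 × (7.94² − 5.70²) = 24.00 in^2
Net thrust = P_cap·A_cap − P_rod·A_ann = 59180 lbf − 9154 lbf

F ≈ 50000 lbf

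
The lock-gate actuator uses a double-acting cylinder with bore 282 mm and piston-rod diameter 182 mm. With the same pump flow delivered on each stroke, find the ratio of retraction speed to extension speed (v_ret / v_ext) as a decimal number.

Cap-side area A_cap = π/4 × (282 mm)² = 62460 mm^2
Rod-side annular area A_ann = π/4 × (282² − 182²) = 36440 mm^2
For equal Q, v ∝ 1/A, so v_ret/v_ext = A_cap/A_ann.

v_ret/v_ext ≈ 1.71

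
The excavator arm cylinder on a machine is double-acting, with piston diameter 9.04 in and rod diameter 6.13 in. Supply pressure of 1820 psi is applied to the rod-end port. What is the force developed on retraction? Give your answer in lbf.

F ≈ 63100 lbf

Rod-side annular area A_ann = π/4 × (9.04² − 6.13²) = 34.67 in^2
On retraction the pressure acts on the annular area (bore minus rod).
F = P × A_ann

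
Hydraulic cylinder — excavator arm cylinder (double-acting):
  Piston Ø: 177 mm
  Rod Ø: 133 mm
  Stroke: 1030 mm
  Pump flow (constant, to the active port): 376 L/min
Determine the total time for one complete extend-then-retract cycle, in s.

Cap-side area A_cap = π/4 × (177 mm)² = 24610 mm^2
Rod-side annular area A_ann = π/4 × (177² − 133²) = 10710 mm^2
t_ext = A_cap·L/Q = 4.044 s
t_ret = A_ann·L/Q = 1.761 s
t_cycle = t_ext + t_ret

t ≈ 5.81 s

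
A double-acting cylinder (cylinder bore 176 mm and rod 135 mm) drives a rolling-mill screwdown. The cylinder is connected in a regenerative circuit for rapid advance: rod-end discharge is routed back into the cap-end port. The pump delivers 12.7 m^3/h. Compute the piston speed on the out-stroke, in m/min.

v ≈ 14.8 m/min

In regeneration the rod-end outflow joins the pump flow into the cap end, so the net volume the pump must supply per unit advance equals the rod cross-section area.
Rod cross-section A_rod = π/4 × (135 mm)² = 14310 mm^2
v = Q_pump / A_rod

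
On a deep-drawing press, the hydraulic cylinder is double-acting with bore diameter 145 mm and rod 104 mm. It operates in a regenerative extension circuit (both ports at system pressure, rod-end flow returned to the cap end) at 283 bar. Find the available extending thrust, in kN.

With equal pressure on both faces, forces on the annular region cancel; the net push is pressure × rod cross-section.
Rod cross-section A_rod = π/4 × (104 mm)² = 8495 mm^2
F = P × A_rod

F ≈ 240 kN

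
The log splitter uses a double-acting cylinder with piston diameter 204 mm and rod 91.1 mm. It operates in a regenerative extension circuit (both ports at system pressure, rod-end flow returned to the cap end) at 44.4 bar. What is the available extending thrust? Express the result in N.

With equal pressure on both faces, forces on the annular region cancel; the net push is pressure × rod cross-section.
Rod cross-section A_rod = π/4 × (91.1 mm)² = 6518 mm^2
F = P × A_rod

F ≈ 28900 N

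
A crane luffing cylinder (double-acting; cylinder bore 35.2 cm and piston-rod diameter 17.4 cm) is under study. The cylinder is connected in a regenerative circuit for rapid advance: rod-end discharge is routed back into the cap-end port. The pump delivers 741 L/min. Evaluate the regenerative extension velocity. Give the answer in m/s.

In regeneration the rod-end outflow joins the pump flow into the cap end, so the net volume the pump must supply per unit advance equals the rod cross-section area.
Rod cross-section A_rod = π/4 × (17.4 cm)² = 237.8 cm^2
v = Q_pump / A_rod

v ≈ 0.519 m/s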